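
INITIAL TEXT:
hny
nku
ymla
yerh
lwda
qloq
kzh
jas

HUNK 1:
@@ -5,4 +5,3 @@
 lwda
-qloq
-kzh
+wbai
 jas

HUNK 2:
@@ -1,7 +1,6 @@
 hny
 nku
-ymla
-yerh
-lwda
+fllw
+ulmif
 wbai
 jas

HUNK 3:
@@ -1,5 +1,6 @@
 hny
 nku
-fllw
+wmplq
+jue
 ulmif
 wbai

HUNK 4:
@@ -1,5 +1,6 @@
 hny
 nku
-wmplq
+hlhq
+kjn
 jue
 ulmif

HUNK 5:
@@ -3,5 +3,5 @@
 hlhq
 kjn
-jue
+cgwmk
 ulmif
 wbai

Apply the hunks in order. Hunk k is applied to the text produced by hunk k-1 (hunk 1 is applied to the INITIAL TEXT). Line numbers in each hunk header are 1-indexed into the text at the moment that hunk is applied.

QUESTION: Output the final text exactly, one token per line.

Hunk 1: at line 5 remove [qloq,kzh] add [wbai] -> 7 lines: hny nku ymla yerh lwda wbai jas
Hunk 2: at line 1 remove [ymla,yerh,lwda] add [fllw,ulmif] -> 6 lines: hny nku fllw ulmif wbai jas
Hunk 3: at line 1 remove [fllw] add [wmplq,jue] -> 7 lines: hny nku wmplq jue ulmif wbai jas
Hunk 4: at line 1 remove [wmplq] add [hlhq,kjn] -> 8 lines: hny nku hlhq kjn jue ulmif wbai jas
Hunk 5: at line 3 remove [jue] add [cgwmk] -> 8 lines: hny nku hlhq kjn cgwmk ulmif wbai jas

Answer: hny
nku
hlhq
kjn
cgwmk
ulmif
wbai
jas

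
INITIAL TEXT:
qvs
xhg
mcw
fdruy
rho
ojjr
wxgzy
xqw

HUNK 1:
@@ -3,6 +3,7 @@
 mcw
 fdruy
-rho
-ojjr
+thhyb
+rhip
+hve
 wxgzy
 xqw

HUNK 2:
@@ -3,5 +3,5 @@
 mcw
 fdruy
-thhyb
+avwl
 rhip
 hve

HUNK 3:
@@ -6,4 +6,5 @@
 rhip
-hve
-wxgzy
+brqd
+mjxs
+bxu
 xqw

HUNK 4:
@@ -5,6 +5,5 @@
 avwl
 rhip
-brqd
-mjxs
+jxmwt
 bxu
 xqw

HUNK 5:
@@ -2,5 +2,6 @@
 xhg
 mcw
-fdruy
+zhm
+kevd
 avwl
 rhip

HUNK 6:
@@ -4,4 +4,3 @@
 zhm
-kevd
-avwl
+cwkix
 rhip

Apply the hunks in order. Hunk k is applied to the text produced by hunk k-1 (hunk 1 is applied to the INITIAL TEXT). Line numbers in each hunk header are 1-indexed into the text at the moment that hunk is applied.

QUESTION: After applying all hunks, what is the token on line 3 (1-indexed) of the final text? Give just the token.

Hunk 1: at line 3 remove [rho,ojjr] add [thhyb,rhip,hve] -> 9 lines: qvs xhg mcw fdruy thhyb rhip hve wxgzy xqw
Hunk 2: at line 3 remove [thhyb] add [avwl] -> 9 lines: qvs xhg mcw fdruy avwl rhip hve wxgzy xqw
Hunk 3: at line 6 remove [hve,wxgzy] add [brqd,mjxs,bxu] -> 10 lines: qvs xhg mcw fdruy avwl rhip brqd mjxs bxu xqw
Hunk 4: at line 5 remove [brqd,mjxs] add [jxmwt] -> 9 lines: qvs xhg mcw fdruy avwl rhip jxmwt bxu xqw
Hunk 5: at line 2 remove [fdruy] add [zhm,kevd] -> 10 lines: qvs xhg mcw zhm kevd avwl rhip jxmwt bxu xqw
Hunk 6: at line 4 remove [kevd,avwl] add [cwkix] -> 9 lines: qvs xhg mcw zhm cwkix rhip jxmwt bxu xqw
Final line 3: mcw

Answer: mcw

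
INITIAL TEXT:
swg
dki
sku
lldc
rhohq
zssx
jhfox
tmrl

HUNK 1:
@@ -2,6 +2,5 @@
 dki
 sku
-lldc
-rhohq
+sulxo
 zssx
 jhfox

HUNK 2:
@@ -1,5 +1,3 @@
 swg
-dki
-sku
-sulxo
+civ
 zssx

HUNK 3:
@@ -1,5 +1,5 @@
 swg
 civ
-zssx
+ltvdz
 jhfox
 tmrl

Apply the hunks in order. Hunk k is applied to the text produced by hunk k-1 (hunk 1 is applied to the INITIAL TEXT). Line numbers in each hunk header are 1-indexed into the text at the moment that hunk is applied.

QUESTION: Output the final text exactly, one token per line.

Hunk 1: at line 2 remove [lldc,rhohq] add [sulxo] -> 7 lines: swg dki sku sulxo zssx jhfox tmrl
Hunk 2: at line 1 remove [dki,sku,sulxo] add [civ] -> 5 lines: swg civ zssx jhfox tmrl
Hunk 3: at line 1 remove [zssx] add [ltvdz] -> 5 lines: swg civ ltvdz jhfox tmrl

Answer: swg
civ
ltvdz
jhfox
tmrl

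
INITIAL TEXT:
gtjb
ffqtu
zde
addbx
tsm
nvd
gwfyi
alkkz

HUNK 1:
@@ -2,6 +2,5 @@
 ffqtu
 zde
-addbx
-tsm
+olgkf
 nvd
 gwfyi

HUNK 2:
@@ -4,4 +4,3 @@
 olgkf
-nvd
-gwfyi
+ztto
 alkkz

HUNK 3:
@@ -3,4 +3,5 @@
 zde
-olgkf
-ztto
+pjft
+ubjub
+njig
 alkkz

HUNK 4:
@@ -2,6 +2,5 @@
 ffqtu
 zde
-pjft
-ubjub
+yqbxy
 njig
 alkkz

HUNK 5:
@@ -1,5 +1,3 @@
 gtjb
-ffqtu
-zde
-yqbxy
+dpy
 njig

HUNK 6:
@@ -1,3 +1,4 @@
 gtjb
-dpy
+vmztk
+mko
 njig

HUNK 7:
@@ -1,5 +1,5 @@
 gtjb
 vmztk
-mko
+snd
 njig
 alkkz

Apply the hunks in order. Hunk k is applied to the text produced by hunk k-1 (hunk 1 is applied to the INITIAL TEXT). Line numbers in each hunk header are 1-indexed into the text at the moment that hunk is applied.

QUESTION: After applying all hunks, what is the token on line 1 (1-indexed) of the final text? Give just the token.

Hunk 1: at line 2 remove [addbx,tsm] add [olgkf] -> 7 lines: gtjb ffqtu zde olgkf nvd gwfyi alkkz
Hunk 2: at line 4 remove [nvd,gwfyi] add [ztto] -> 6 lines: gtjb ffqtu zde olgkf ztto alkkz
Hunk 3: at line 3 remove [olgkf,ztto] add [pjft,ubjub,njig] -> 7 lines: gtjb ffqtu zde pjft ubjub njig alkkz
Hunk 4: at line 2 remove [pjft,ubjub] add [yqbxy] -> 6 lines: gtjb ffqtu zde yqbxy njig alkkz
Hunk 5: at line 1 remove [ffqtu,zde,yqbxy] add [dpy] -> 4 lines: gtjb dpy njig alkkz
Hunk 6: at line 1 remove [dpy] add [vmztk,mko] -> 5 lines: gtjb vmztk mko njig alkkz
Hunk 7: at line 1 remove [mko] add [snd] -> 5 lines: gtjb vmztk snd njig alkkz
Final line 1: gtjb

Answer: gtjb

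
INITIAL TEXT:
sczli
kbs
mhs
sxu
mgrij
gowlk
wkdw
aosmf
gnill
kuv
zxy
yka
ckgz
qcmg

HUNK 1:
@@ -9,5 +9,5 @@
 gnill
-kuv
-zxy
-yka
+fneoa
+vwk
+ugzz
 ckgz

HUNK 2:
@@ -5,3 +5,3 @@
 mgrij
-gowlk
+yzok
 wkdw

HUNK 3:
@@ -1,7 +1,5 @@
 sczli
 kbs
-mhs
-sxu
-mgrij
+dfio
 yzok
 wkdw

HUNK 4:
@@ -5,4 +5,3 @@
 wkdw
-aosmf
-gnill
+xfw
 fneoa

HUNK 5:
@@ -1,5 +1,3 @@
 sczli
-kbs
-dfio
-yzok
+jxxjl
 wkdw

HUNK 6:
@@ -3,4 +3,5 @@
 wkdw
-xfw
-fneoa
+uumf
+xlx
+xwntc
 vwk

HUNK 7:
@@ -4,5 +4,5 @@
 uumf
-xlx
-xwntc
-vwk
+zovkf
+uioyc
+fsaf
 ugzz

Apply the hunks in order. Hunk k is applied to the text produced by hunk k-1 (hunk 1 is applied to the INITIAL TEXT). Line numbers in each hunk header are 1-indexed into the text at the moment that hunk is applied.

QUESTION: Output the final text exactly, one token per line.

Answer: sczli
jxxjl
wkdw
uumf
zovkf
uioyc
fsaf
ugzz
ckgz
qcmg

Derivation:
Hunk 1: at line 9 remove [kuv,zxy,yka] add [fneoa,vwk,ugzz] -> 14 lines: sczli kbs mhs sxu mgrij gowlk wkdw aosmf gnill fneoa vwk ugzz ckgz qcmg
Hunk 2: at line 5 remove [gowlk] add [yzok] -> 14 lines: sczli kbs mhs sxu mgrij yzok wkdw aosmf gnill fneoa vwk ugzz ckgz qcmg
Hunk 3: at line 1 remove [mhs,sxu,mgrij] add [dfio] -> 12 lines: sczli kbs dfio yzok wkdw aosmf gnill fneoa vwk ugzz ckgz qcmg
Hunk 4: at line 5 remove [aosmf,gnill] add [xfw] -> 11 lines: sczli kbs dfio yzok wkdw xfw fneoa vwk ugzz ckgz qcmg
Hunk 5: at line 1 remove [kbs,dfio,yzok] add [jxxjl] -> 9 lines: sczli jxxjl wkdw xfw fneoa vwk ugzz ckgz qcmg
Hunk 6: at line 3 remove [xfw,fneoa] add [uumf,xlx,xwntc] -> 10 lines: sczli jxxjl wkdw uumf xlx xwntc vwk ugzz ckgz qcmg
Hunk 7: at line 4 remove [xlx,xwntc,vwk] add [zovkf,uioyc,fsaf] -> 10 lines: sczli jxxjl wkdw uumf zovkf uioyc fsaf ugzz ckgz qcmg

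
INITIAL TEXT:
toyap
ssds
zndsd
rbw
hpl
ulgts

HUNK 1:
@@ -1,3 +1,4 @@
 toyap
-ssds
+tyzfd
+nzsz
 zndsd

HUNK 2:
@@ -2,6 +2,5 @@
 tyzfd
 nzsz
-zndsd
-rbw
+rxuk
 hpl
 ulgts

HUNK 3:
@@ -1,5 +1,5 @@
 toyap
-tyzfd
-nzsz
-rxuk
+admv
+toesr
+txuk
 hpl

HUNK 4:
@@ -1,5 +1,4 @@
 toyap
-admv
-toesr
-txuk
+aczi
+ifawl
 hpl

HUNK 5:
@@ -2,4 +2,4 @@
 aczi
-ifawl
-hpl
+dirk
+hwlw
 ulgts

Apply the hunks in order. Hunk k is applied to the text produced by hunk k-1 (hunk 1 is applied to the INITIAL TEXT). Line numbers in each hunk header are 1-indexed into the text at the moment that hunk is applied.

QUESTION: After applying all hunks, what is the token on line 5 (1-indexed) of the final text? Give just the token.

Answer: ulgts

Derivation:
Hunk 1: at line 1 remove [ssds] add [tyzfd,nzsz] -> 7 lines: toyap tyzfd nzsz zndsd rbw hpl ulgts
Hunk 2: at line 2 remove [zndsd,rbw] add [rxuk] -> 6 lines: toyap tyzfd nzsz rxuk hpl ulgts
Hunk 3: at line 1 remove [tyzfd,nzsz,rxuk] add [admv,toesr,txuk] -> 6 lines: toyap admv toesr txuk hpl ulgts
Hunk 4: at line 1 remove [admv,toesr,txuk] add [aczi,ifawl] -> 5 lines: toyap aczi ifawl hpl ulgts
Hunk 5: at line 2 remove [ifawl,hpl] add [dirk,hwlw] -> 5 lines: toyap aczi dirk hwlw ulgts
Final line 5: ulgts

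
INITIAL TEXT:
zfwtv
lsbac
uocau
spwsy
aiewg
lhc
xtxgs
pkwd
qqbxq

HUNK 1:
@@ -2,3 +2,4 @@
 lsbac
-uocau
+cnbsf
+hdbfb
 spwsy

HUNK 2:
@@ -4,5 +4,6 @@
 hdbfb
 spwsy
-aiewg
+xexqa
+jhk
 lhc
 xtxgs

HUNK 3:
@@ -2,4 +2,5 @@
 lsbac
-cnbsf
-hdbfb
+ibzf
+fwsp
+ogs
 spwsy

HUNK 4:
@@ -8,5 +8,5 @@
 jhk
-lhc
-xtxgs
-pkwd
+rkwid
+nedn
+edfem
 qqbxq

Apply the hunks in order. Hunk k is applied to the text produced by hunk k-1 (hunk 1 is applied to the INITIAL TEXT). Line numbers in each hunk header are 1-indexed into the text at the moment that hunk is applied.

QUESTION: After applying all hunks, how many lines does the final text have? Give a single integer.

Hunk 1: at line 2 remove [uocau] add [cnbsf,hdbfb] -> 10 lines: zfwtv lsbac cnbsf hdbfb spwsy aiewg lhc xtxgs pkwd qqbxq
Hunk 2: at line 4 remove [aiewg] add [xexqa,jhk] -> 11 lines: zfwtv lsbac cnbsf hdbfb spwsy xexqa jhk lhc xtxgs pkwd qqbxq
Hunk 3: at line 2 remove [cnbsf,hdbfb] add [ibzf,fwsp,ogs] -> 12 lines: zfwtv lsbac ibzf fwsp ogs spwsy xexqa jhk lhc xtxgs pkwd qqbxq
Hunk 4: at line 8 remove [lhc,xtxgs,pkwd] add [rkwid,nedn,edfem] -> 12 lines: zfwtv lsbac ibzf fwsp ogs spwsy xexqa jhk rkwid nedn edfem qqbxq
Final line count: 12

Answer: 12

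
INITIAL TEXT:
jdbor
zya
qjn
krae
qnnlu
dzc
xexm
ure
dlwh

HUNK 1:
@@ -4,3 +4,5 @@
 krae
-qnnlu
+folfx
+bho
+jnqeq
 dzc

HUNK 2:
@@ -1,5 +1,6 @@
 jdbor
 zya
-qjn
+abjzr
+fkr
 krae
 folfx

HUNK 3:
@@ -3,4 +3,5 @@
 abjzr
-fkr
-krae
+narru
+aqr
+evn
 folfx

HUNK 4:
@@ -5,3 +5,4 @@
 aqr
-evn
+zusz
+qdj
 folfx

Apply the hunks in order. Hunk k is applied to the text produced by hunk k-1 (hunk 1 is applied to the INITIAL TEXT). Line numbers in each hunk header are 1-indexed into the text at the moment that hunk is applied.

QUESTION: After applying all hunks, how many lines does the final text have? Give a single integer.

Answer: 14

Derivation:
Hunk 1: at line 4 remove [qnnlu] add [folfx,bho,jnqeq] -> 11 lines: jdbor zya qjn krae folfx bho jnqeq dzc xexm ure dlwh
Hunk 2: at line 1 remove [qjn] add [abjzr,fkr] -> 12 lines: jdbor zya abjzr fkr krae folfx bho jnqeq dzc xexm ure dlwh
Hunk 3: at line 3 remove [fkr,krae] add [narru,aqr,evn] -> 13 lines: jdbor zya abjzr narru aqr evn folfx bho jnqeq dzc xexm ure dlwh
Hunk 4: at line 5 remove [evn] add [zusz,qdj] -> 14 lines: jdbor zya abjzr narru aqr zusz qdj folfx bho jnqeq dzc xexm ure dlwh
Final line count: 14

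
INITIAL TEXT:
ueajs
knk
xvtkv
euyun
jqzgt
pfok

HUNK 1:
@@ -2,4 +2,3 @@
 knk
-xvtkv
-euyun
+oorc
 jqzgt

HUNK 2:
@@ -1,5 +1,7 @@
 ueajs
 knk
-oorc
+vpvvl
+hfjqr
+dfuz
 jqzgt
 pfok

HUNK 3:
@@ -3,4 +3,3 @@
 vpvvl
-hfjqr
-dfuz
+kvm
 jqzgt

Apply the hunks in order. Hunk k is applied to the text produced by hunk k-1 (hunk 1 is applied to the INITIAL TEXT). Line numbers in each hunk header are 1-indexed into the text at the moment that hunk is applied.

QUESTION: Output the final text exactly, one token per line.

Hunk 1: at line 2 remove [xvtkv,euyun] add [oorc] -> 5 lines: ueajs knk oorc jqzgt pfok
Hunk 2: at line 1 remove [oorc] add [vpvvl,hfjqr,dfuz] -> 7 lines: ueajs knk vpvvl hfjqr dfuz jqzgt pfok
Hunk 3: at line 3 remove [hfjqr,dfuz] add [kvm] -> 6 lines: ueajs knk vpvvl kvm jqzgt pfok

Answer: ueajs
knk
vpvvl
kvm
jqzgt
pfok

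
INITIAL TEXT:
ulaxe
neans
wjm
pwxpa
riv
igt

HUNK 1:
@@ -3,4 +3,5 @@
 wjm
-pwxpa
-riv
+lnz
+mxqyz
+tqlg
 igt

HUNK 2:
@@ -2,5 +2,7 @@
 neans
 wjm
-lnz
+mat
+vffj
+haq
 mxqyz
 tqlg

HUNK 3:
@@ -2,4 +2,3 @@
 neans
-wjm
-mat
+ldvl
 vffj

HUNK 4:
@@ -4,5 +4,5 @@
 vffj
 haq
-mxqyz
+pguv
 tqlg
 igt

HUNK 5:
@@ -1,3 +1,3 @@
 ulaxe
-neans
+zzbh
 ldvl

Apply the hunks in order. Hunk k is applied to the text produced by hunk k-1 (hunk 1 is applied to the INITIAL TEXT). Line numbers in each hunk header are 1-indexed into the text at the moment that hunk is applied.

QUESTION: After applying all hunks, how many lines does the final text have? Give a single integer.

Answer: 8

Derivation:
Hunk 1: at line 3 remove [pwxpa,riv] add [lnz,mxqyz,tqlg] -> 7 lines: ulaxe neans wjm lnz mxqyz tqlg igt
Hunk 2: at line 2 remove [lnz] add [mat,vffj,haq] -> 9 lines: ulaxe neans wjm mat vffj haq mxqyz tqlg igt
Hunk 3: at line 2 remove [wjm,mat] add [ldvl] -> 8 lines: ulaxe neans ldvl vffj haq mxqyz tqlg igt
Hunk 4: at line 4 remove [mxqyz] add [pguv] -> 8 lines: ulaxe neans ldvl vffj haq pguv tqlg igt
Hunk 5: at line 1 remove [neans] add [zzbh] -> 8 lines: ulaxe zzbh ldvl vffj haq pguv tqlg igt
Final line count: 8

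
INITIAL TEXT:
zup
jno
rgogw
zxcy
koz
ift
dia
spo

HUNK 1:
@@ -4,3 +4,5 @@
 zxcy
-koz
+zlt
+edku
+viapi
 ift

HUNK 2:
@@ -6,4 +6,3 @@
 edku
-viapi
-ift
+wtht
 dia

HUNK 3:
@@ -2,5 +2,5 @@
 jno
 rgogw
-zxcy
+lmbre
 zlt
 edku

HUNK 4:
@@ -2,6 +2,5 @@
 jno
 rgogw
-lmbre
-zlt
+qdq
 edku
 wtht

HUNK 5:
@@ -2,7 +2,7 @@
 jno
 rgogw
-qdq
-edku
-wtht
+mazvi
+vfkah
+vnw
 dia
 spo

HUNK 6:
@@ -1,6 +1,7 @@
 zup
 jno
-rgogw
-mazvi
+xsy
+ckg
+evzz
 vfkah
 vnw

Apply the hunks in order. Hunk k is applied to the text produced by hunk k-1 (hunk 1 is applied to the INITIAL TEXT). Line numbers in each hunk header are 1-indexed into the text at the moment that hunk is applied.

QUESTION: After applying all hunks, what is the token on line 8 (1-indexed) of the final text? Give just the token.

Hunk 1: at line 4 remove [koz] add [zlt,edku,viapi] -> 10 lines: zup jno rgogw zxcy zlt edku viapi ift dia spo
Hunk 2: at line 6 remove [viapi,ift] add [wtht] -> 9 lines: zup jno rgogw zxcy zlt edku wtht dia spo
Hunk 3: at line 2 remove [zxcy] add [lmbre] -> 9 lines: zup jno rgogw lmbre zlt edku wtht dia spo
Hunk 4: at line 2 remove [lmbre,zlt] add [qdq] -> 8 lines: zup jno rgogw qdq edku wtht dia spo
Hunk 5: at line 2 remove [qdq,edku,wtht] add [mazvi,vfkah,vnw] -> 8 lines: zup jno rgogw mazvi vfkah vnw dia spo
Hunk 6: at line 1 remove [rgogw,mazvi] add [xsy,ckg,evzz] -> 9 lines: zup jno xsy ckg evzz vfkah vnw dia spo
Final line 8: dia

Answer: dia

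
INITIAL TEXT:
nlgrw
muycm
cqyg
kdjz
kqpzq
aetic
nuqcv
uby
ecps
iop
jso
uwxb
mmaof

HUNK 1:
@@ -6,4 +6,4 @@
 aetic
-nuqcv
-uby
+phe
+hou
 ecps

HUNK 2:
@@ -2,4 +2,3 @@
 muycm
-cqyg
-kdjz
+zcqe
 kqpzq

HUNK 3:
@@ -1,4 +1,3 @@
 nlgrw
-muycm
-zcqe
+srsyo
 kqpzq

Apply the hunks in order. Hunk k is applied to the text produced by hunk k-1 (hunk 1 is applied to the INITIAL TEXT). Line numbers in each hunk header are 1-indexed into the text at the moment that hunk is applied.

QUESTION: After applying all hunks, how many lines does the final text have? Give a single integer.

Hunk 1: at line 6 remove [nuqcv,uby] add [phe,hou] -> 13 lines: nlgrw muycm cqyg kdjz kqpzq aetic phe hou ecps iop jso uwxb mmaof
Hunk 2: at line 2 remove [cqyg,kdjz] add [zcqe] -> 12 lines: nlgrw muycm zcqe kqpzq aetic phe hou ecps iop jso uwxb mmaof
Hunk 3: at line 1 remove [muycm,zcqe] add [srsyo] -> 11 lines: nlgrw srsyo kqpzq aetic phe hou ecps iop jso uwxb mmaof
Final line count: 11

Answer: 11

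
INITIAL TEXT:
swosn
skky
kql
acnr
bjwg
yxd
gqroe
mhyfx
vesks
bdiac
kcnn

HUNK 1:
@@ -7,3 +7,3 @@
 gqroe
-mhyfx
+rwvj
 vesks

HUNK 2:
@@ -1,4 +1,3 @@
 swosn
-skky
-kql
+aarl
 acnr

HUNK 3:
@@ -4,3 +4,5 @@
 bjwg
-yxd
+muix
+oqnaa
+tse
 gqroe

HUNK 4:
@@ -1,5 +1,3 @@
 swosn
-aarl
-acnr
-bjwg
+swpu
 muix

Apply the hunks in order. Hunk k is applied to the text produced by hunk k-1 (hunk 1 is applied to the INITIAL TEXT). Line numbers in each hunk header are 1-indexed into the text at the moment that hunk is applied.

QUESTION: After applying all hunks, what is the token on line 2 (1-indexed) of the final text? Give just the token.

Answer: swpu

Derivation:
Hunk 1: at line 7 remove [mhyfx] add [rwvj] -> 11 lines: swosn skky kql acnr bjwg yxd gqroe rwvj vesks bdiac kcnn
Hunk 2: at line 1 remove [skky,kql] add [aarl] -> 10 lines: swosn aarl acnr bjwg yxd gqroe rwvj vesks bdiac kcnn
Hunk 3: at line 4 remove [yxd] add [muix,oqnaa,tse] -> 12 lines: swosn aarl acnr bjwg muix oqnaa tse gqroe rwvj vesks bdiac kcnn
Hunk 4: at line 1 remove [aarl,acnr,bjwg] add [swpu] -> 10 lines: swosn swpu muix oqnaa tse gqroe rwvj vesks bdiac kcnn
Final line 2: swpu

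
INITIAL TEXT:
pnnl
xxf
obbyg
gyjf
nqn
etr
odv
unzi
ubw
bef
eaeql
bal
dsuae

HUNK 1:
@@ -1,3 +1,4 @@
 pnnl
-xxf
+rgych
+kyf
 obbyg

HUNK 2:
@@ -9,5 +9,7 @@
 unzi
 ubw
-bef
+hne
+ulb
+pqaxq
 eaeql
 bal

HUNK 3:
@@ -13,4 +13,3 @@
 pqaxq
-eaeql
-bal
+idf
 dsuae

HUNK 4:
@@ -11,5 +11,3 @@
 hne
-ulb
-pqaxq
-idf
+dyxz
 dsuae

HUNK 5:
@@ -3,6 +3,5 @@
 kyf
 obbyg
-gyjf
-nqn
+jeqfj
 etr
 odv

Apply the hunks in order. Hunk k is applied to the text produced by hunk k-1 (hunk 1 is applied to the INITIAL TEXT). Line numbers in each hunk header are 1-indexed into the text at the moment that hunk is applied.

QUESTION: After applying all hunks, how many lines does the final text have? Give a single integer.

Hunk 1: at line 1 remove [xxf] add [rgych,kyf] -> 14 lines: pnnl rgych kyf obbyg gyjf nqn etr odv unzi ubw bef eaeql bal dsuae
Hunk 2: at line 9 remove [bef] add [hne,ulb,pqaxq] -> 16 lines: pnnl rgych kyf obbyg gyjf nqn etr odv unzi ubw hne ulb pqaxq eaeql bal dsuae
Hunk 3: at line 13 remove [eaeql,bal] add [idf] -> 15 lines: pnnl rgych kyf obbyg gyjf nqn etr odv unzi ubw hne ulb pqaxq idf dsuae
Hunk 4: at line 11 remove [ulb,pqaxq,idf] add [dyxz] -> 13 lines: pnnl rgych kyf obbyg gyjf nqn etr odv unzi ubw hne dyxz dsuae
Hunk 5: at line 3 remove [gyjf,nqn] add [jeqfj] -> 12 lines: pnnl rgych kyf obbyg jeqfj etr odv unzi ubw hne dyxz dsuae
Final line count: 12

Answer: 12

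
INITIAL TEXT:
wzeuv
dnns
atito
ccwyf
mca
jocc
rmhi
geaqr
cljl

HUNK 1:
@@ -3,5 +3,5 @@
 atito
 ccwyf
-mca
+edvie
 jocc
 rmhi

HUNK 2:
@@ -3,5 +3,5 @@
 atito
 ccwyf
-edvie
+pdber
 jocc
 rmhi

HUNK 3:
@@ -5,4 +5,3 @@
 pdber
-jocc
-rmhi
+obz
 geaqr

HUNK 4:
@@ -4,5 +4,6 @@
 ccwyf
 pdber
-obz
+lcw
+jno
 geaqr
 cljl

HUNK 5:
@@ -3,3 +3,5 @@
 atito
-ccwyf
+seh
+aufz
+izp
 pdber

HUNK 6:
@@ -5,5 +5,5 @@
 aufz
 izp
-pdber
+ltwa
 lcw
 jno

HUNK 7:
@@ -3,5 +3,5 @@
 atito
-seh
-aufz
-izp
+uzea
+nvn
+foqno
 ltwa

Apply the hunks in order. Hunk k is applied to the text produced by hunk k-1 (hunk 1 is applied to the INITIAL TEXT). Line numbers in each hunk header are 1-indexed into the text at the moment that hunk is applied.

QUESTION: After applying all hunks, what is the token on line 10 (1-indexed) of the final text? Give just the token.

Answer: geaqr

Derivation:
Hunk 1: at line 3 remove [mca] add [edvie] -> 9 lines: wzeuv dnns atito ccwyf edvie jocc rmhi geaqr cljl
Hunk 2: at line 3 remove [edvie] add [pdber] -> 9 lines: wzeuv dnns atito ccwyf pdber jocc rmhi geaqr cljl
Hunk 3: at line 5 remove [jocc,rmhi] add [obz] -> 8 lines: wzeuv dnns atito ccwyf pdber obz geaqr cljl
Hunk 4: at line 4 remove [obz] add [lcw,jno] -> 9 lines: wzeuv dnns atito ccwyf pdber lcw jno geaqr cljl
Hunk 5: at line 3 remove [ccwyf] add [seh,aufz,izp] -> 11 lines: wzeuv dnns atito seh aufz izp pdber lcw jno geaqr cljl
Hunk 6: at line 5 remove [pdber] add [ltwa] -> 11 lines: wzeuv dnns atito seh aufz izp ltwa lcw jno geaqr cljl
Hunk 7: at line 3 remove [seh,aufz,izp] add [uzea,nvn,foqno] -> 11 lines: wzeuv dnns atito uzea nvn foqno ltwa lcw jno geaqr cljl
Final line 10: geaqr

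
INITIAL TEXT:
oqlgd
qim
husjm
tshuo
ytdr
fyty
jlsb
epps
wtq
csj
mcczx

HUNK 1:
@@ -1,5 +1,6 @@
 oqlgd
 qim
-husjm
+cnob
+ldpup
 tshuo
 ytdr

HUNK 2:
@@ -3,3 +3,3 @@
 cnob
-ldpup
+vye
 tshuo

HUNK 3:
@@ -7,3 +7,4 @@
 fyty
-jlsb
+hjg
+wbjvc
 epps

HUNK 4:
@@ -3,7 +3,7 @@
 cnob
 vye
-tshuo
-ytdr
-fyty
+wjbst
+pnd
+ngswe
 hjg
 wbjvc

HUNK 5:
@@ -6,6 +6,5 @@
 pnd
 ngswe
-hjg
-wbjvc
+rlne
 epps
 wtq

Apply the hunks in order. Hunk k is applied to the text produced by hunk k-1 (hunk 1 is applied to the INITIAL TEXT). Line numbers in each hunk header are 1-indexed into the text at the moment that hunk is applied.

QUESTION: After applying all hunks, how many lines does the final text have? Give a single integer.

Hunk 1: at line 1 remove [husjm] add [cnob,ldpup] -> 12 lines: oqlgd qim cnob ldpup tshuo ytdr fyty jlsb epps wtq csj mcczx
Hunk 2: at line 3 remove [ldpup] add [vye] -> 12 lines: oqlgd qim cnob vye tshuo ytdr fyty jlsb epps wtq csj mcczx
Hunk 3: at line 7 remove [jlsb] add [hjg,wbjvc] -> 13 lines: oqlgd qim cnob vye tshuo ytdr fyty hjg wbjvc epps wtq csj mcczx
Hunk 4: at line 3 remove [tshuo,ytdr,fyty] add [wjbst,pnd,ngswe] -> 13 lines: oqlgd qim cnob vye wjbst pnd ngswe hjg wbjvc epps wtq csj mcczx
Hunk 5: at line 6 remove [hjg,wbjvc] add [rlne] -> 12 lines: oqlgd qim cnob vye wjbst pnd ngswe rlne epps wtq csj mcczx
Final line count: 12

Answer: 12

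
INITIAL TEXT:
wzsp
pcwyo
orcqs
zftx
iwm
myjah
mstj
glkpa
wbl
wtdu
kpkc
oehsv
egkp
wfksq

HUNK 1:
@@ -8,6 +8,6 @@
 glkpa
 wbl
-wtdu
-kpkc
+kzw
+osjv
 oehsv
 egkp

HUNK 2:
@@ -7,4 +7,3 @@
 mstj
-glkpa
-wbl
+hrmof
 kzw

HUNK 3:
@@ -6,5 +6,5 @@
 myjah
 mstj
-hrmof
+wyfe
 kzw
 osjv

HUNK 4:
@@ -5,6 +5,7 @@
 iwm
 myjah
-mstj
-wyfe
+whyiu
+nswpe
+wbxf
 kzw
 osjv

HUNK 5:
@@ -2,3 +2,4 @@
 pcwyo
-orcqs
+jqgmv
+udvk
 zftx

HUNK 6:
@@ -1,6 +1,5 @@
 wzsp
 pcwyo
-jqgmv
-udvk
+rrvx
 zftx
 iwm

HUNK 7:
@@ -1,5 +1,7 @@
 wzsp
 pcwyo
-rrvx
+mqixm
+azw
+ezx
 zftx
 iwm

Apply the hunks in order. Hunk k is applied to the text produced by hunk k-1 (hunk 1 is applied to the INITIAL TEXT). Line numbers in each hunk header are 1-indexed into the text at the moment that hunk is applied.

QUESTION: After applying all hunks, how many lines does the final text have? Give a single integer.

Answer: 16

Derivation:
Hunk 1: at line 8 remove [wtdu,kpkc] add [kzw,osjv] -> 14 lines: wzsp pcwyo orcqs zftx iwm myjah mstj glkpa wbl kzw osjv oehsv egkp wfksq
Hunk 2: at line 7 remove [glkpa,wbl] add [hrmof] -> 13 lines: wzsp pcwyo orcqs zftx iwm myjah mstj hrmof kzw osjv oehsv egkp wfksq
Hunk 3: at line 6 remove [hrmof] add [wyfe] -> 13 lines: wzsp pcwyo orcqs zftx iwm myjah mstj wyfe kzw osjv oehsv egkp wfksq
Hunk 4: at line 5 remove [mstj,wyfe] add [whyiu,nswpe,wbxf] -> 14 lines: wzsp pcwyo orcqs zftx iwm myjah whyiu nswpe wbxf kzw osjv oehsv egkp wfksq
Hunk 5: at line 2 remove [orcqs] add [jqgmv,udvk] -> 15 lines: wzsp pcwyo jqgmv udvk zftx iwm myjah whyiu nswpe wbxf kzw osjv oehsv egkp wfksq
Hunk 6: at line 1 remove [jqgmv,udvk] add [rrvx] -> 14 lines: wzsp pcwyo rrvx zftx iwm myjah whyiu nswpe wbxf kzw osjv oehsv egkp wfksq
Hunk 7: at line 1 remove [rrvx] add [mqixm,azw,ezx] -> 16 lines: wzsp pcwyo mqixm azw ezx zftx iwm myjah whyiu nswpe wbxf kzw osjv oehsv egkp wfksq
Final line count: 16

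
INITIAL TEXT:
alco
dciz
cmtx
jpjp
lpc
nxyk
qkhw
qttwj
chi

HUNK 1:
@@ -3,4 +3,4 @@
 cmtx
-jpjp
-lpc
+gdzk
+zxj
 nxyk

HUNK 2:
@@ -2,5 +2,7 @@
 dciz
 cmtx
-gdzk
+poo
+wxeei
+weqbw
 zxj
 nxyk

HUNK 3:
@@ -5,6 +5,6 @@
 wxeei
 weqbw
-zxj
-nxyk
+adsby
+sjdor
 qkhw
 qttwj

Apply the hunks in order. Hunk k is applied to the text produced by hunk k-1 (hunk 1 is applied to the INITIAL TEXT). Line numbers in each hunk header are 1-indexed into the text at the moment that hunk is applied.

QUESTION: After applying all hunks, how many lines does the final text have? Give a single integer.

Hunk 1: at line 3 remove [jpjp,lpc] add [gdzk,zxj] -> 9 lines: alco dciz cmtx gdzk zxj nxyk qkhw qttwj chi
Hunk 2: at line 2 remove [gdzk] add [poo,wxeei,weqbw] -> 11 lines: alco dciz cmtx poo wxeei weqbw zxj nxyk qkhw qttwj chi
Hunk 3: at line 5 remove [zxj,nxyk] add [adsby,sjdor] -> 11 lines: alco dciz cmtx poo wxeei weqbw adsby sjdor qkhw qttwj chi
Final line count: 11

Answer: 11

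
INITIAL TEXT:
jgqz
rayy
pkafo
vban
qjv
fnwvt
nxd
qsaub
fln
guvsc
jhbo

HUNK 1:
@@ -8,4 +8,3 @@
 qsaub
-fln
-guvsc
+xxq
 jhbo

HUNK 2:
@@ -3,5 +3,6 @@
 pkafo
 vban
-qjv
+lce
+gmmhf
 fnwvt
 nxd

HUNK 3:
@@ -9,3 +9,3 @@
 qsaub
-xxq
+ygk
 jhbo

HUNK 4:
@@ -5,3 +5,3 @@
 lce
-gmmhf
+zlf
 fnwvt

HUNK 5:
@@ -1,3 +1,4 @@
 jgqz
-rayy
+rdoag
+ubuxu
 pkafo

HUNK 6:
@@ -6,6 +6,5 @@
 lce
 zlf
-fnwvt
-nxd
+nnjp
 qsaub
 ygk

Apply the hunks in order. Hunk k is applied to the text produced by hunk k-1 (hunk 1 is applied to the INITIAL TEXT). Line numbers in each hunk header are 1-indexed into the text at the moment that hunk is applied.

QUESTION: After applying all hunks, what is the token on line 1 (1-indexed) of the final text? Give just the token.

Answer: jgqz

Derivation:
Hunk 1: at line 8 remove [fln,guvsc] add [xxq] -> 10 lines: jgqz rayy pkafo vban qjv fnwvt nxd qsaub xxq jhbo
Hunk 2: at line 3 remove [qjv] add [lce,gmmhf] -> 11 lines: jgqz rayy pkafo vban lce gmmhf fnwvt nxd qsaub xxq jhbo
Hunk 3: at line 9 remove [xxq] add [ygk] -> 11 lines: jgqz rayy pkafo vban lce gmmhf fnwvt nxd qsaub ygk jhbo
Hunk 4: at line 5 remove [gmmhf] add [zlf] -> 11 lines: jgqz rayy pkafo vban lce zlf fnwvt nxd qsaub ygk jhbo
Hunk 5: at line 1 remove [rayy] add [rdoag,ubuxu] -> 12 lines: jgqz rdoag ubuxu pkafo vban lce zlf fnwvt nxd qsaub ygk jhbo
Hunk 6: at line 6 remove [fnwvt,nxd] add [nnjp] -> 11 lines: jgqz rdoag ubuxu pkafo vban lce zlf nnjp qsaub ygk jhbo
Final line 1: jgqz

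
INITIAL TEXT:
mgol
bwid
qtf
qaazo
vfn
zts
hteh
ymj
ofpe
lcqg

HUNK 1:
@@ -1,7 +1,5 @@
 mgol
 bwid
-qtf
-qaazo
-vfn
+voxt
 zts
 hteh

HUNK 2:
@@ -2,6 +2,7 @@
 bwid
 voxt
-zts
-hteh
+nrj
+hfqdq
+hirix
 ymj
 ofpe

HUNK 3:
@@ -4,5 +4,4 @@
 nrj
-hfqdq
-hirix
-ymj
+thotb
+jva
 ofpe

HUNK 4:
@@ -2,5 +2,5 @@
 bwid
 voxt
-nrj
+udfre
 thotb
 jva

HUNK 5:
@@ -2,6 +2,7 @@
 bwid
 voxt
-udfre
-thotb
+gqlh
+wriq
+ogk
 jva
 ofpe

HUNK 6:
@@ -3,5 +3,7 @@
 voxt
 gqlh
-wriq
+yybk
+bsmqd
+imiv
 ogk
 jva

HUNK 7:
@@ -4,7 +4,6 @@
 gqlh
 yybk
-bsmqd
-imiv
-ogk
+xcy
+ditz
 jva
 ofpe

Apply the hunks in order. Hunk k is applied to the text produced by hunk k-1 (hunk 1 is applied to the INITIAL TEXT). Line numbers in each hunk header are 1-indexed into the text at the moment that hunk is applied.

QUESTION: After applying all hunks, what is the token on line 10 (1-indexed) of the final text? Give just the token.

Answer: lcqg

Derivation:
Hunk 1: at line 1 remove [qtf,qaazo,vfn] add [voxt] -> 8 lines: mgol bwid voxt zts hteh ymj ofpe lcqg
Hunk 2: at line 2 remove [zts,hteh] add [nrj,hfqdq,hirix] -> 9 lines: mgol bwid voxt nrj hfqdq hirix ymj ofpe lcqg
Hunk 3: at line 4 remove [hfqdq,hirix,ymj] add [thotb,jva] -> 8 lines: mgol bwid voxt nrj thotb jva ofpe lcqg
Hunk 4: at line 2 remove [nrj] add [udfre] -> 8 lines: mgol bwid voxt udfre thotb jva ofpe lcqg
Hunk 5: at line 2 remove [udfre,thotb] add [gqlh,wriq,ogk] -> 9 lines: mgol bwid voxt gqlh wriq ogk jva ofpe lcqg
Hunk 6: at line 3 remove [wriq] add [yybk,bsmqd,imiv] -> 11 lines: mgol bwid voxt gqlh yybk bsmqd imiv ogk jva ofpe lcqg
Hunk 7: at line 4 remove [bsmqd,imiv,ogk] add [xcy,ditz] -> 10 lines: mgol bwid voxt gqlh yybk xcy ditz jva ofpe lcqg
Final line 10: lcqg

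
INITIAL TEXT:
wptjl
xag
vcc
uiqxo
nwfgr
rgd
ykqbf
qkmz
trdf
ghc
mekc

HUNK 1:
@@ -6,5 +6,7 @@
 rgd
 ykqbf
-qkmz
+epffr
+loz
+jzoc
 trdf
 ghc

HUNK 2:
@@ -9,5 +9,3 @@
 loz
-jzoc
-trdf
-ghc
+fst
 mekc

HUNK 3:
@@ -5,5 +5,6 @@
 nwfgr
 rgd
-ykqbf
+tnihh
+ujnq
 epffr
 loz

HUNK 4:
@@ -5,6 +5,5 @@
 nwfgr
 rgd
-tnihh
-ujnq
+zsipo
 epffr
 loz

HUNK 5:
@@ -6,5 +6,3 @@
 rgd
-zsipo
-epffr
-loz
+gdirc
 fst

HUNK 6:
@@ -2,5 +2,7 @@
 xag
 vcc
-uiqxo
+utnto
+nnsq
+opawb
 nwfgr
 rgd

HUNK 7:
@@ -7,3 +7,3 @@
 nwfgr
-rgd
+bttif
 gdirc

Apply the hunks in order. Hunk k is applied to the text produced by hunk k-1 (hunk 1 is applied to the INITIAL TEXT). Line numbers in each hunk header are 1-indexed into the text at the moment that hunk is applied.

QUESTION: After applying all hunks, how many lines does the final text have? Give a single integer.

Hunk 1: at line 6 remove [qkmz] add [epffr,loz,jzoc] -> 13 lines: wptjl xag vcc uiqxo nwfgr rgd ykqbf epffr loz jzoc trdf ghc mekc
Hunk 2: at line 9 remove [jzoc,trdf,ghc] add [fst] -> 11 lines: wptjl xag vcc uiqxo nwfgr rgd ykqbf epffr loz fst mekc
Hunk 3: at line 5 remove [ykqbf] add [tnihh,ujnq] -> 12 lines: wptjl xag vcc uiqxo nwfgr rgd tnihh ujnq epffr loz fst mekc
Hunk 4: at line 5 remove [tnihh,ujnq] add [zsipo] -> 11 lines: wptjl xag vcc uiqxo nwfgr rgd zsipo epffr loz fst mekc
Hunk 5: at line 6 remove [zsipo,epffr,loz] add [gdirc] -> 9 lines: wptjl xag vcc uiqxo nwfgr rgd gdirc fst mekc
Hunk 6: at line 2 remove [uiqxo] add [utnto,nnsq,opawb] -> 11 lines: wptjl xag vcc utnto nnsq opawb nwfgr rgd gdirc fst mekc
Hunk 7: at line 7 remove [rgd] add [bttif] -> 11 lines: wptjl xag vcc utnto nnsq opawb nwfgr bttif gdirc fst mekc
Final line count: 11

Answer: 11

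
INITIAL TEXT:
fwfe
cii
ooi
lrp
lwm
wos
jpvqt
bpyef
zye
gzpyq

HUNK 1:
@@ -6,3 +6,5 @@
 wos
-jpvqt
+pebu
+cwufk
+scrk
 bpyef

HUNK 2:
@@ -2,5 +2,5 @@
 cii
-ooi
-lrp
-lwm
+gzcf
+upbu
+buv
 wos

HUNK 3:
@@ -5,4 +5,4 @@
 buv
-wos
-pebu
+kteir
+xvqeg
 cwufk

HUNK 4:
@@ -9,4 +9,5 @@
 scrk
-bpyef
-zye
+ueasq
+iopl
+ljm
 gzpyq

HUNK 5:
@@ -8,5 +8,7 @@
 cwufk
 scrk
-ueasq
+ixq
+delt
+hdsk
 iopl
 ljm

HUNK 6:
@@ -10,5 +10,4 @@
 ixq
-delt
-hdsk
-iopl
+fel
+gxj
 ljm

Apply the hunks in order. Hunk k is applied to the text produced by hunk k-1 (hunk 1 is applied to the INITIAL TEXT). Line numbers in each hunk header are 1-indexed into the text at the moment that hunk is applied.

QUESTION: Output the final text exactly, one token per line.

Answer: fwfe
cii
gzcf
upbu
buv
kteir
xvqeg
cwufk
scrk
ixq
fel
gxj
ljm
gzpyq

Derivation:
Hunk 1: at line 6 remove [jpvqt] add [pebu,cwufk,scrk] -> 12 lines: fwfe cii ooi lrp lwm wos pebu cwufk scrk bpyef zye gzpyq
Hunk 2: at line 2 remove [ooi,lrp,lwm] add [gzcf,upbu,buv] -> 12 lines: fwfe cii gzcf upbu buv wos pebu cwufk scrk bpyef zye gzpyq
Hunk 3: at line 5 remove [wos,pebu] add [kteir,xvqeg] -> 12 lines: fwfe cii gzcf upbu buv kteir xvqeg cwufk scrk bpyef zye gzpyq
Hunk 4: at line 9 remove [bpyef,zye] add [ueasq,iopl,ljm] -> 13 lines: fwfe cii gzcf upbu buv kteir xvqeg cwufk scrk ueasq iopl ljm gzpyq
Hunk 5: at line 8 remove [ueasq] add [ixq,delt,hdsk] -> 15 lines: fwfe cii gzcf upbu buv kteir xvqeg cwufk scrk ixq delt hdsk iopl ljm gzpyq
Hunk 6: at line 10 remove [delt,hdsk,iopl] add [fel,gxj] -> 14 lines: fwfe cii gzcf upbu buv kteir xvqeg cwufk scrk ixq fel gxj ljm gzpyq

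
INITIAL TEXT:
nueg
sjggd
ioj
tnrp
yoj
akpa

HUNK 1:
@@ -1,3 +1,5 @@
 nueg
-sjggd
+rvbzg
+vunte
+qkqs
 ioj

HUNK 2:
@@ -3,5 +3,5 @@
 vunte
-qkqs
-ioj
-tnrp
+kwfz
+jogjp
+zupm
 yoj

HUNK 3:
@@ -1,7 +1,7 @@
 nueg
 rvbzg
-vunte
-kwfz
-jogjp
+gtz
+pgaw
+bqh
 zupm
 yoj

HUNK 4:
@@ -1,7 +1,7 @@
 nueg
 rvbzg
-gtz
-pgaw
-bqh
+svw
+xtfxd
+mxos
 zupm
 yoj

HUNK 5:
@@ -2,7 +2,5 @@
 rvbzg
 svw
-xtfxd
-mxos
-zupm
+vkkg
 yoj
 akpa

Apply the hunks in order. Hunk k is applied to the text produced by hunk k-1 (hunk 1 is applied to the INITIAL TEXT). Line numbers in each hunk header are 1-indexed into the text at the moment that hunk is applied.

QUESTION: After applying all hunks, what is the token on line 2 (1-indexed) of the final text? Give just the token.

Hunk 1: at line 1 remove [sjggd] add [rvbzg,vunte,qkqs] -> 8 lines: nueg rvbzg vunte qkqs ioj tnrp yoj akpa
Hunk 2: at line 3 remove [qkqs,ioj,tnrp] add [kwfz,jogjp,zupm] -> 8 lines: nueg rvbzg vunte kwfz jogjp zupm yoj akpa
Hunk 3: at line 1 remove [vunte,kwfz,jogjp] add [gtz,pgaw,bqh] -> 8 lines: nueg rvbzg gtz pgaw bqh zupm yoj akpa
Hunk 4: at line 1 remove [gtz,pgaw,bqh] add [svw,xtfxd,mxos] -> 8 lines: nueg rvbzg svw xtfxd mxos zupm yoj akpa
Hunk 5: at line 2 remove [xtfxd,mxos,zupm] add [vkkg] -> 6 lines: nueg rvbzg svw vkkg yoj akpa
Final line 2: rvbzg

Answer: rvbzg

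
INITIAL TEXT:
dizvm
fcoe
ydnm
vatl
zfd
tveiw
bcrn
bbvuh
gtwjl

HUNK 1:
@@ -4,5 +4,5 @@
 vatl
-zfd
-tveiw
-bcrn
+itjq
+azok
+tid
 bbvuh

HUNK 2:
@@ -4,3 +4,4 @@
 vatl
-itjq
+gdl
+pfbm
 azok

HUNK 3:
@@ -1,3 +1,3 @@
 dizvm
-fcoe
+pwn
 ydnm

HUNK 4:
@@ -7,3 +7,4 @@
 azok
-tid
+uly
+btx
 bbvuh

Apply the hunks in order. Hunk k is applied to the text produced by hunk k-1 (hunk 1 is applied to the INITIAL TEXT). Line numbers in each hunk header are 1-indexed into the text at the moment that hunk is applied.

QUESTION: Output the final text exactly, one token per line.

Answer: dizvm
pwn
ydnm
vatl
gdl
pfbm
azok
uly
btx
bbvuh
gtwjl

Derivation:
Hunk 1: at line 4 remove [zfd,tveiw,bcrn] add [itjq,azok,tid] -> 9 lines: dizvm fcoe ydnm vatl itjq azok tid bbvuh gtwjl
Hunk 2: at line 4 remove [itjq] add [gdl,pfbm] -> 10 lines: dizvm fcoe ydnm vatl gdl pfbm azok tid bbvuh gtwjl
Hunk 3: at line 1 remove [fcoe] add [pwn] -> 10 lines: dizvm pwn ydnm vatl gdl pfbm azok tid bbvuh gtwjl
Hunk 4: at line 7 remove [tid] add [uly,btx] -> 11 lines: dizvm pwn ydnm vatl gdl pfbm azok uly btx bbvuh gtwjl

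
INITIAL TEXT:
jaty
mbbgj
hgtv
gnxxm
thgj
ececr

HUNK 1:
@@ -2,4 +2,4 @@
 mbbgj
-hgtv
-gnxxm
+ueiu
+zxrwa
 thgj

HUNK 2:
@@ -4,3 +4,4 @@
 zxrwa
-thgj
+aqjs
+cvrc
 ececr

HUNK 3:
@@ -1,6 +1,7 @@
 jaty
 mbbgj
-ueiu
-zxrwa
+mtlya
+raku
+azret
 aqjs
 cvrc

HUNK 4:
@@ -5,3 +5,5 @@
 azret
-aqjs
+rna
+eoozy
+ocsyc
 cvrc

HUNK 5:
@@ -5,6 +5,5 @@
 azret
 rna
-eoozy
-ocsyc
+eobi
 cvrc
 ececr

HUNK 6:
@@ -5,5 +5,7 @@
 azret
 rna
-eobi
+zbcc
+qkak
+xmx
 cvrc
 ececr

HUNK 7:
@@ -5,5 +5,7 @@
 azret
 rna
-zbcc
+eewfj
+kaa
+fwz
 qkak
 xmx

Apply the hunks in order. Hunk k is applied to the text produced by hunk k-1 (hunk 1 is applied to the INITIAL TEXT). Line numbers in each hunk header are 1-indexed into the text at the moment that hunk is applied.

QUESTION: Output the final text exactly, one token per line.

Hunk 1: at line 2 remove [hgtv,gnxxm] add [ueiu,zxrwa] -> 6 lines: jaty mbbgj ueiu zxrwa thgj ececr
Hunk 2: at line 4 remove [thgj] add [aqjs,cvrc] -> 7 lines: jaty mbbgj ueiu zxrwa aqjs cvrc ececr
Hunk 3: at line 1 remove [ueiu,zxrwa] add [mtlya,raku,azret] -> 8 lines: jaty mbbgj mtlya raku azret aqjs cvrc ececr
Hunk 4: at line 5 remove [aqjs] add [rna,eoozy,ocsyc] -> 10 lines: jaty mbbgj mtlya raku azret rna eoozy ocsyc cvrc ececr
Hunk 5: at line 5 remove [eoozy,ocsyc] add [eobi] -> 9 lines: jaty mbbgj mtlya raku azret rna eobi cvrc ececr
Hunk 6: at line 5 remove [eobi] add [zbcc,qkak,xmx] -> 11 lines: jaty mbbgj mtlya raku azret rna zbcc qkak xmx cvrc ececr
Hunk 7: at line 5 remove [zbcc] add [eewfj,kaa,fwz] -> 13 lines: jaty mbbgj mtlya raku azret rna eewfj kaa fwz qkak xmx cvrc ececr

Answer: jaty
mbbgj
mtlya
raku
azret
rna
eewfj
kaa
fwz
qkak
xmx
cvrc
ececr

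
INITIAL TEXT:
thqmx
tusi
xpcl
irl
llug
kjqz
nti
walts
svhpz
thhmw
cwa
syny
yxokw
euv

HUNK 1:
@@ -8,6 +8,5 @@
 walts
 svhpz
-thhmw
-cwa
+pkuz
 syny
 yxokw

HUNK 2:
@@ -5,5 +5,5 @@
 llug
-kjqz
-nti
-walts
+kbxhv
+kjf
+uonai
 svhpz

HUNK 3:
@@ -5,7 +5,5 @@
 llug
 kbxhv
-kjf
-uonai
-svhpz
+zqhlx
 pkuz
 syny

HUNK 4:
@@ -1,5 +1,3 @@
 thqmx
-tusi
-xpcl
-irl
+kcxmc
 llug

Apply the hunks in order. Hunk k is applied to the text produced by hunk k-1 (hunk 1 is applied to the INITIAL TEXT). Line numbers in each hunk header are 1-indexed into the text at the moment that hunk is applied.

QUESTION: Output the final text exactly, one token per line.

Answer: thqmx
kcxmc
llug
kbxhv
zqhlx
pkuz
syny
yxokw
euv

Derivation:
Hunk 1: at line 8 remove [thhmw,cwa] add [pkuz] -> 13 lines: thqmx tusi xpcl irl llug kjqz nti walts svhpz pkuz syny yxokw euv
Hunk 2: at line 5 remove [kjqz,nti,walts] add [kbxhv,kjf,uonai] -> 13 lines: thqmx tusi xpcl irl llug kbxhv kjf uonai svhpz pkuz syny yxokw euv
Hunk 3: at line 5 remove [kjf,uonai,svhpz] add [zqhlx] -> 11 lines: thqmx tusi xpcl irl llug kbxhv zqhlx pkuz syny yxokw euv
Hunk 4: at line 1 remove [tusi,xpcl,irl] add [kcxmc] -> 9 lines: thqmx kcxmc llug kbxhv zqhlx pkuz syny yxokw euv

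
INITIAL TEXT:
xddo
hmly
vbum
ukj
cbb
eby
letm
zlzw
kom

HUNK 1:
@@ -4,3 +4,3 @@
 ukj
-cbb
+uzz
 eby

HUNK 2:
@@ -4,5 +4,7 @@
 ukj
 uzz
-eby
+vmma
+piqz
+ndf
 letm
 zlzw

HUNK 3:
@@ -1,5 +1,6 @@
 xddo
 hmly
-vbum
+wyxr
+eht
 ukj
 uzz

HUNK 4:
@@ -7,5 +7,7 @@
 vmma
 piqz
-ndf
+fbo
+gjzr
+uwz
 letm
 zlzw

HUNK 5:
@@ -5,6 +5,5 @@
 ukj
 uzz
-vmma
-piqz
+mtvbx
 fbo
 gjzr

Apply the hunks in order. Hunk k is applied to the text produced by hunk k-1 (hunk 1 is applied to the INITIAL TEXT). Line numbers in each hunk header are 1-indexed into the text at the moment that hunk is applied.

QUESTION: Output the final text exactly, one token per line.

Hunk 1: at line 4 remove [cbb] add [uzz] -> 9 lines: xddo hmly vbum ukj uzz eby letm zlzw kom
Hunk 2: at line 4 remove [eby] add [vmma,piqz,ndf] -> 11 lines: xddo hmly vbum ukj uzz vmma piqz ndf letm zlzw kom
Hunk 3: at line 1 remove [vbum] add [wyxr,eht] -> 12 lines: xddo hmly wyxr eht ukj uzz vmma piqz ndf letm zlzw kom
Hunk 4: at line 7 remove [ndf] add [fbo,gjzr,uwz] -> 14 lines: xddo hmly wyxr eht ukj uzz vmma piqz fbo gjzr uwz letm zlzw kom
Hunk 5: at line 5 remove [vmma,piqz] add [mtvbx] -> 13 lines: xddo hmly wyxr eht ukj uzz mtvbx fbo gjzr uwz letm zlzw kom

Answer: xddo
hmly
wyxr
eht
ukj
uzz
mtvbx
fbo
gjzr
uwz
letm
zlzw
kom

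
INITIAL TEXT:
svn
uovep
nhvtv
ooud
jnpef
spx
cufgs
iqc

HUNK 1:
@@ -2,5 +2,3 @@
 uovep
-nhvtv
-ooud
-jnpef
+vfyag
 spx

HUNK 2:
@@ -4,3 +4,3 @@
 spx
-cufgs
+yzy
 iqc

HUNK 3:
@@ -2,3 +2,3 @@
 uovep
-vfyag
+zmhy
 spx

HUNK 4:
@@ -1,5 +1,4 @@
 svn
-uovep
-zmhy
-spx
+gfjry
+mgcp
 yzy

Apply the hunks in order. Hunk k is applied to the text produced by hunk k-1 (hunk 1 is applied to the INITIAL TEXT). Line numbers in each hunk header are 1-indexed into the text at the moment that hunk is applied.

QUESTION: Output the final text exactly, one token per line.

Answer: svn
gfjry
mgcp
yzy
iqc

Derivation:
Hunk 1: at line 2 remove [nhvtv,ooud,jnpef] add [vfyag] -> 6 lines: svn uovep vfyag spx cufgs iqc
Hunk 2: at line 4 remove [cufgs] add [yzy] -> 6 lines: svn uovep vfyag spx yzy iqc
Hunk 3: at line 2 remove [vfyag] add [zmhy] -> 6 lines: svn uovep zmhy spx yzy iqc
Hunk 4: at line 1 remove [uovep,zmhy,spx] add [gfjry,mgcp] -> 5 lines: svn gfjry mgcp yzy iqc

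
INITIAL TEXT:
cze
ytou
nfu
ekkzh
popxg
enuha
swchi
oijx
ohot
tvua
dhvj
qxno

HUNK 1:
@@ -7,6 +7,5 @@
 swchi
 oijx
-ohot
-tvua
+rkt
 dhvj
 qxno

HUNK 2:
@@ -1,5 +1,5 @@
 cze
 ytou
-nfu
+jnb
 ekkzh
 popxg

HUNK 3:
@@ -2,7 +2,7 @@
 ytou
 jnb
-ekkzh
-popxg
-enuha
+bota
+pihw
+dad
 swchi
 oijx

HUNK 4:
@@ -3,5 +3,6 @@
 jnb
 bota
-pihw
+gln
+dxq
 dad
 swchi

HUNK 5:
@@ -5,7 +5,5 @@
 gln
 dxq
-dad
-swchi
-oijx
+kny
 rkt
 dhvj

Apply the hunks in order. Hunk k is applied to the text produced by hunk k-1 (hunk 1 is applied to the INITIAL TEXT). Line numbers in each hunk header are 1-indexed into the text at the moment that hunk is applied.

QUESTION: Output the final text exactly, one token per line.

Answer: cze
ytou
jnb
bota
gln
dxq
kny
rkt
dhvj
qxno

Derivation:
Hunk 1: at line 7 remove [ohot,tvua] add [rkt] -> 11 lines: cze ytou nfu ekkzh popxg enuha swchi oijx rkt dhvj qxno
Hunk 2: at line 1 remove [nfu] add [jnb] -> 11 lines: cze ytou jnb ekkzh popxg enuha swchi oijx rkt dhvj qxno
Hunk 3: at line 2 remove [ekkzh,popxg,enuha] add [bota,pihw,dad] -> 11 lines: cze ytou jnb bota pihw dad swchi oijx rkt dhvj qxno
Hunk 4: at line 3 remove [pihw] add [gln,dxq] -> 12 lines: cze ytou jnb bota gln dxq dad swchi oijx rkt dhvj qxno
Hunk 5: at line 5 remove [dad,swchi,oijx] add [kny] -> 10 lines: cze ytou jnb bota gln dxq kny rkt dhvj qxno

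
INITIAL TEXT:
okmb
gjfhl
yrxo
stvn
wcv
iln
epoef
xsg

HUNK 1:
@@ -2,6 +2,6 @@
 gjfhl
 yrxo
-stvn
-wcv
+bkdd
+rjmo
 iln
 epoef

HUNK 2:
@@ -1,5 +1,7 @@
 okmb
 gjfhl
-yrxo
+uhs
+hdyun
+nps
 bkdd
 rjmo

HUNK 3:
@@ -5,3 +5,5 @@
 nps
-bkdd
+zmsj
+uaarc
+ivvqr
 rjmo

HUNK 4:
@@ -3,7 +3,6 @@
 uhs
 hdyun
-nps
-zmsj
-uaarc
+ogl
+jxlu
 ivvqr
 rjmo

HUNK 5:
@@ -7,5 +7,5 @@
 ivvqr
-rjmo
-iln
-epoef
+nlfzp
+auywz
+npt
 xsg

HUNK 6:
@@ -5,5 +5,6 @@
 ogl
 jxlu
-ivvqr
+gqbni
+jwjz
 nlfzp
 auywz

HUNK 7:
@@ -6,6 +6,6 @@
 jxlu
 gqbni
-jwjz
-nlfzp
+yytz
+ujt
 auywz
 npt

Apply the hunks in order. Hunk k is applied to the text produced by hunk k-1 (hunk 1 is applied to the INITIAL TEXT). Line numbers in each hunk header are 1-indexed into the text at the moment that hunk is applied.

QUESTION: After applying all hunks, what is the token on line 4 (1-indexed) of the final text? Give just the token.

Answer: hdyun

Derivation:
Hunk 1: at line 2 remove [stvn,wcv] add [bkdd,rjmo] -> 8 lines: okmb gjfhl yrxo bkdd rjmo iln epoef xsg
Hunk 2: at line 1 remove [yrxo] add [uhs,hdyun,nps] -> 10 lines: okmb gjfhl uhs hdyun nps bkdd rjmo iln epoef xsg
Hunk 3: at line 5 remove [bkdd] add [zmsj,uaarc,ivvqr] -> 12 lines: okmb gjfhl uhs hdyun nps zmsj uaarc ivvqr rjmo iln epoef xsg
Hunk 4: at line 3 remove [nps,zmsj,uaarc] add [ogl,jxlu] -> 11 lines: okmb gjfhl uhs hdyun ogl jxlu ivvqr rjmo iln epoef xsg
Hunk 5: at line 7 remove [rjmo,iln,epoef] add [nlfzp,auywz,npt] -> 11 lines: okmb gjfhl uhs hdyun ogl jxlu ivvqr nlfzp auywz npt xsg
Hunk 6: at line 5 remove [ivvqr] add [gqbni,jwjz] -> 12 lines: okmb gjfhl uhs hdyun ogl jxlu gqbni jwjz nlfzp auywz npt xsg
Hunk 7: at line 6 remove [jwjz,nlfzp] add [yytz,ujt] -> 12 lines: okmb gjfhl uhs hdyun ogl jxlu gqbni yytz ujt auywz npt xsg
Final line 4: hdyun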